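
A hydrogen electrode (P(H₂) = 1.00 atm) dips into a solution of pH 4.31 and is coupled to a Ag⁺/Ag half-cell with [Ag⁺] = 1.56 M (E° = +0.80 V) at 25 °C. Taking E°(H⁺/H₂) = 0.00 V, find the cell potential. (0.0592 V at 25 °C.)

The Ag⁺/Ag couple is the cathode, so E°_cell = 0.80 V; n = 2.
[H⁺] = 10^(−4.31) = 4.9 × 10^-5 M, and Q = [H⁺]^2 / ([Ag⁺]^2·P(H₂)) = 9.86 × 10^-10.
E = E° − (0.0592/2) log Q = 0.80 − (0.0592/2)(-9.006) = 1.067 V.

1.07 V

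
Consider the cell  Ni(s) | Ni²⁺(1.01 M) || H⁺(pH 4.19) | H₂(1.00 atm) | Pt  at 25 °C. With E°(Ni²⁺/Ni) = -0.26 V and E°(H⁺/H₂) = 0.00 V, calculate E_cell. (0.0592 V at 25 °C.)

The hydrogen couple is the cathode, so E°_cell = 0.26 V; n = 2.
[H⁺] = 10^(−4.19) = 6.5 × 10^-5 M, and Q = [Ni²⁺]·P(H₂) / [H⁺]^2 = 2.42 × 10^8.
E = E° − (0.0592/2) log Q = 0.26 − (0.0592/2)(8.384) = 0.012 V.

0.012 V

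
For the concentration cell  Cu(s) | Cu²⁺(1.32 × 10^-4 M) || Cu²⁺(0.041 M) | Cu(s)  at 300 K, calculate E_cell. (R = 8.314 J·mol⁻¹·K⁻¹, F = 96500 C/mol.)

0.074 V

Both half-cells are Cu²⁺/Cu, so E°_cell = 0. The concentrated side is the cathode; the cell reaction moves Cu²⁺ from high to low concentration with n = 2.
Q = [Cu²⁺]_dilute/[Cu²⁺]_conc = 1.32 × 10^-4/0.041 = 0.00322.
E = 0 − (RT/nF) ln Q = −((8.314×300)/(2×96500))(-5.739) = 0.0742 V.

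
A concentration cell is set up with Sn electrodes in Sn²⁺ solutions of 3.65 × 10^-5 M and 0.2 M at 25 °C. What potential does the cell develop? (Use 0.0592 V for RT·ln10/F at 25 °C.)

0.11 V

Both half-cells are Sn²⁺/Sn, so E°_cell = 0. The concentrated side is the cathode; the cell reaction moves Sn²⁺ from high to low concentration with n = 2.
Q = [Sn²⁺]_dilute/[Sn²⁺]_conc = 3.65 × 10^-5/0.2 = 1.82 × 10^-4.
E = 0 − (0.0592/2) log Q = −(0.0592/2)(-3.739) = 0.1107 V.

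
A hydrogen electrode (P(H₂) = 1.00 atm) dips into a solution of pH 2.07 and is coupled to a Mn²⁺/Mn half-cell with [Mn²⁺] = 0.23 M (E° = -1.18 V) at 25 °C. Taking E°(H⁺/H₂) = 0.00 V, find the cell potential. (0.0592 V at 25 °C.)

The hydrogen couple is the cathode, so E°_cell = 1.18 V; n = 2.
[H⁺] = 10^(−2.07) = 0.0085 M, and Q = [Mn²⁺]·P(H₂) / [H⁺]^2 = 3170.
E = E° − (0.0592/2) log Q = 1.18 − (0.0592/2)(3.502) = 1.076 V.

1.08 V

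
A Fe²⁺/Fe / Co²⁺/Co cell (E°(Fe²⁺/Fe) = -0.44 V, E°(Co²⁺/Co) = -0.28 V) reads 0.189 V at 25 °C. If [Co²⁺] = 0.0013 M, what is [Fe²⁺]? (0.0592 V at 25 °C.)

From the Nernst equation, log Q = n(E° − E)/0.0592 = 2(0.16 − 0.189)/0.0592 = -0.980, so Q = 0.105.
With Q = [Fe²⁺]/[Co²⁺] and the known concentrations, [Fe²⁺] in the numerator gives [Fe²⁺] = 1.4 × 10^-4 M.

1.4 × 10^-4 M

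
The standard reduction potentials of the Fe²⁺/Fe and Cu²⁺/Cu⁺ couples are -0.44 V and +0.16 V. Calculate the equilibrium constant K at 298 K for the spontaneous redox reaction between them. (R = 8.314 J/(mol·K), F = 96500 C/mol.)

2 × 10^20

E°_cell = +0.16 − (-0.44) = 0.60 V, with n = 2 electrons transferred.
At equilibrium E = 0, so the Nernst equation gives ln K = nFE°/RT = (2)(96500)(0.60)/((8.314)(298)) = 46.74.
K = e^46.74 = 2 × 10^20.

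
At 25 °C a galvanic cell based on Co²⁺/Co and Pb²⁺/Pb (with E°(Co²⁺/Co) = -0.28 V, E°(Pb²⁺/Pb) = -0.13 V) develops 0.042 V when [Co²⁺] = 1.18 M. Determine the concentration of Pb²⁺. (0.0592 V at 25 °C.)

2.6 × 10^-4 M

From the Nernst equation, log Q = n(E° − E)/0.0592 = 2(0.15 − 0.042)/0.0592 = 3.649, so Q = 4450.
With Q = [Co²⁺]/[Pb²⁺] and the known concentrations, [Pb²⁺] in the denominator gives [Pb²⁺] = 2.6 × 10^-4 M.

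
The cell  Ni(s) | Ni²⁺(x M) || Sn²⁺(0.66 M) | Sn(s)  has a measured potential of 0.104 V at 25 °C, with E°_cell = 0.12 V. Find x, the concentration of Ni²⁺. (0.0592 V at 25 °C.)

From the Nernst equation, log Q = n(E° − E)/0.0592 = 2(0.12 − 0.104)/0.0592 = 0.541, so Q = 3.47.
With Q = [Ni²⁺]/[Sn²⁺] and the known concentrations, [Ni²⁺] in the numerator gives [Ni²⁺] = 2.3 M.

2.3 M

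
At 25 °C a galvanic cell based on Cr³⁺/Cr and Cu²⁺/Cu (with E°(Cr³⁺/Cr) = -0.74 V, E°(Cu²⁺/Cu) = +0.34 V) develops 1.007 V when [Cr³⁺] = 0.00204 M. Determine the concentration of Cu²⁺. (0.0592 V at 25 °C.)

From the Nernst equation, log Q = n(E° − E)/0.0592 = 6(1.08 − 1.007)/0.0592 = 7.399, so Q = 2.5 × 10^7.
With Q = [Cr³⁺]^2/[Cu²⁺]^3 and the known concentrations, [Cu²⁺]^3 in the denominator gives [Cu²⁺] = 5.5 × 10^-5 M.

5.5 × 10^-5 M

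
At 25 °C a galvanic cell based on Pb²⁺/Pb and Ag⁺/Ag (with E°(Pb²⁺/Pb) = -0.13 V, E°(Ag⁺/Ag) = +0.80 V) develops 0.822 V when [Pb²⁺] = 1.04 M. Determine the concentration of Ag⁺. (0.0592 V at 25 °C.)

0.015 M

From the Nernst equation, log Q = n(E° − E)/0.0592 = 2(0.93 − 0.822)/0.0592 = 3.649, so Q = 4450.
With Q = [Pb²⁺]/[Ag⁺]^2 and the known concentrations, [Ag⁺]^2 in the denominator gives [Ag⁺] = 0.015 M.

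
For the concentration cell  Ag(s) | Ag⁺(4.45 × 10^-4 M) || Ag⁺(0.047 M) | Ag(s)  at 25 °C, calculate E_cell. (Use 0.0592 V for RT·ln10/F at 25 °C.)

0.12 V

Both half-cells are Ag⁺/Ag, so E°_cell = 0. The concentrated side is the cathode; the cell reaction moves Ag⁺ from high to low concentration with n = 1.
Q = [Ag⁺]_dilute/[Ag⁺]_conc = 4.45 × 10^-4/0.047 = 0.00947.
E = 0 − (0.0592/1) log Q = −(0.0592/1)(-2.024) = 0.1198 V.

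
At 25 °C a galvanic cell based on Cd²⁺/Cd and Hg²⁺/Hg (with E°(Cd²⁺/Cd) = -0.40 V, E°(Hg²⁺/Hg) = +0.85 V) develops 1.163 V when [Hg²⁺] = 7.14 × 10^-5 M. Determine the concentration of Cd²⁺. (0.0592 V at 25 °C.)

0.062 M

From the Nernst equation, log Q = n(E° − E)/0.0592 = 2(1.25 − 1.163)/0.0592 = 2.939, so Q = 869.
With Q = [Cd²⁺]/[Hg²⁺] and the known concentrations, [Cd²⁺] in the numerator gives [Cd²⁺] = 0.062 M.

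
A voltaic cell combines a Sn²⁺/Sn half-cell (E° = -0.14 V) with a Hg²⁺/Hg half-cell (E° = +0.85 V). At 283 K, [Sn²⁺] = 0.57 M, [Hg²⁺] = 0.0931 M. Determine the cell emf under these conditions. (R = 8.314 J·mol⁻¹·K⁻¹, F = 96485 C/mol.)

The Hg²⁺/Hg couple has the higher reduction potential and acts as the cathode, so E°_cell = +0.85 − (-0.14) = 0.99 V.
Balancing electrons gives n = 2; the reaction quotient is Q = [Sn²⁺]/[Hg²⁺] = 6.12.
E = E° − (RT/nF) ln Q = 0.99 − (8.314×283)/(2×96485) × (1.812) = 0.990 − 0.022 = 0.968 V.

0.968 V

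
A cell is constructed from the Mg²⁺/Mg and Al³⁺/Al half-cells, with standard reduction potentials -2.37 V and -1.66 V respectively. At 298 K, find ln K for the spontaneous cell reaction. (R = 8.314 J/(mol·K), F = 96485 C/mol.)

ln K = 165.9

E°_cell = -1.66 − (-2.37) = 0.71 V, with n = 6 electrons transferred.
At equilibrium E = 0, so the Nernst equation gives ln K = nFE°/RT = (6)(96485)(0.71)/((8.314)(298)) = 165.90.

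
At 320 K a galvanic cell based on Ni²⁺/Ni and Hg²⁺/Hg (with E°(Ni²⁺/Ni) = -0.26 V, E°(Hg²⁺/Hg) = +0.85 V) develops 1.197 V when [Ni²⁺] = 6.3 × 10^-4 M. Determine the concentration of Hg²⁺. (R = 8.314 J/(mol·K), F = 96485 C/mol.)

From the Nernst equation, ln Q = nF(E° − E)/RT = 2×96485×(1.11 − 1.197)/(8.314×320) = -6.310, so Q = 0.00182.
With Q = [Ni²⁺]/[Hg²⁺] and the known concentrations, [Hg²⁺] in the denominator gives [Hg²⁺] = 0.35 M.

0.35 M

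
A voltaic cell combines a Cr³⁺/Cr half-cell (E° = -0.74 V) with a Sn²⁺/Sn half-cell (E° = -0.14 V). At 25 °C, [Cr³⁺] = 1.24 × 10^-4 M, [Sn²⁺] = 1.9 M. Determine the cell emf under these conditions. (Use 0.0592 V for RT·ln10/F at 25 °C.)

0.685 V

The Sn²⁺/Sn couple has the higher reduction potential and acts as the cathode, so E°_cell = -0.14 − (-0.74) = 0.60 V.
Balancing electrons gives n = 6; the reaction quotient is Q = [Cr³⁺]^2/[Sn²⁺]^3 = 2.24 × 10^-9.
At 25 °C, E = E° − (0.0592/n) log Q = 0.60 − (0.0592/6)(-8.649) = 0.600 + 0.085 = 0.685 V.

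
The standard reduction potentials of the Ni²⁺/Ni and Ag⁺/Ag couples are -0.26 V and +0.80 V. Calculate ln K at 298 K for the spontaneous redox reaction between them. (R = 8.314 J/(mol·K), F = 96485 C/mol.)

E°_cell = +0.80 − (-0.26) = 1.06 V, with n = 2 electrons transferred.
At equilibrium E = 0, so the Nernst equation gives ln K = nFE°/RT = (2)(96485)(1.06)/((8.314)(298)) = 82.56.

ln K = 82.6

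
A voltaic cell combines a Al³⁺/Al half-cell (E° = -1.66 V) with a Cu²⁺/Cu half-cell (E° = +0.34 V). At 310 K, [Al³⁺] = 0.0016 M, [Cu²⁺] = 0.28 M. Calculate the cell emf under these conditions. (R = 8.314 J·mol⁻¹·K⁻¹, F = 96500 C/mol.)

The Cu²⁺/Cu couple has the higher reduction potential and acts as the cathode, so E°_cell = +0.34 − (-1.66) = 2.00 V.
Balancing electrons gives n = 6; the reaction quotient is Q = [Al³⁺]^2/[Cu²⁺]^3 = 1.17 × 10^-4.
E = E° − (RT/nF) ln Q = 2.00 − (8.314×310)/(6×96500) × (-9.057) = 2.000 + 0.040 = 2.040 V.

2.04 V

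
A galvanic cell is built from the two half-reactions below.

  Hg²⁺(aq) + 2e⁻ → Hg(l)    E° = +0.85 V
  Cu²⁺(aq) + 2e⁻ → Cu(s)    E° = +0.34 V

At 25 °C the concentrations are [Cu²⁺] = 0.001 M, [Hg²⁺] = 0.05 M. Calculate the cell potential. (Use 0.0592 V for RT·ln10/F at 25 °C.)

0.560 V

The Hg²⁺/Hg couple has the higher reduction potential and acts as the cathode, so E°_cell = +0.85 − (+0.34) = 0.51 V.
Balancing electrons gives n = 2; the reaction quotient is Q = [Cu²⁺]/[Hg²⁺] = 0.0200.
At 25 °C, E = E° − (0.0592/n) log Q = 0.51 − (0.0592/2)(-1.699) = 0.510 + 0.050 = 0.560 V.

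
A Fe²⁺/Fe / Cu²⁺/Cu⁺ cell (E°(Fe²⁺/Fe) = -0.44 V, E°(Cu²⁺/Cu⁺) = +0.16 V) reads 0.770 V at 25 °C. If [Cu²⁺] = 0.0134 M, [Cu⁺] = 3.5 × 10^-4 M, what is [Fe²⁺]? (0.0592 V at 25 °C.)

0.0026 M

From the Nernst equation, log Q = n(E° − E)/0.0592 = 2(0.60 − 0.770)/0.0592 = -5.743, so Q = 1.81 × 10^-6.
With Q = [Fe²⁺]·[Cu⁺]^2/[Cu²⁺]^2 and the known concentrations, [Fe²⁺] in the numerator gives [Fe²⁺] = 0.0026 M.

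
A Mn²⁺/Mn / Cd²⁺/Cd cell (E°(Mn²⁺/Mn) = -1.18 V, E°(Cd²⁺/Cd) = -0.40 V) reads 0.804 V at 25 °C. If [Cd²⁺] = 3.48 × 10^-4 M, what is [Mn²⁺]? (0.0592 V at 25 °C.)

From the Nernst equation, log Q = n(E° − E)/0.0592 = 2(0.78 − 0.804)/0.0592 = -0.811, so Q = 0.155.
With Q = [Mn²⁺]/[Cd²⁺] and the known concentrations, [Mn²⁺] in the numerator gives [Mn²⁺] = 5.4 × 10^-5 M.

5.4 × 10^-5 M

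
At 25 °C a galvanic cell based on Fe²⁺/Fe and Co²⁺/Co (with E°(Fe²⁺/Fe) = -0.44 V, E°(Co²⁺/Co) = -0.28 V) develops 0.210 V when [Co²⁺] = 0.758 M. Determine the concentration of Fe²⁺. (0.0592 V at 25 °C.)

0.016 M

From the Nernst equation, log Q = n(E° − E)/0.0592 = 2(0.16 − 0.210)/0.0592 = -1.689, so Q = 0.0205.
With Q = [Fe²⁺]/[Co²⁺] and the known concentrations, [Fe²⁺] in the numerator gives [Fe²⁺] = 0.016 M.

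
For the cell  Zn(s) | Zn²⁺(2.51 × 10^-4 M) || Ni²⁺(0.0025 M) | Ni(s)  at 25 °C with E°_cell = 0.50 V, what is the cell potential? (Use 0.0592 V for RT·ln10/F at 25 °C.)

Balancing electrons gives n = 2; the reaction quotient is Q = [Zn²⁺]/[Ni²⁺] = 0.100.
At 25 °C, E = E° − (0.0592/n) log Q = 0.50 − (0.0592/2)(-0.998) = 0.500 + 0.030 = 0.530 V.

0.530 V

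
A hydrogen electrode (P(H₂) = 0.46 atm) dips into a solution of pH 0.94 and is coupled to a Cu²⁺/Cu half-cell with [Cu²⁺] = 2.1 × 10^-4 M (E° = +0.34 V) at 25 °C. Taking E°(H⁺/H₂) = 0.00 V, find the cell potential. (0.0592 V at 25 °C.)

The Cu²⁺/Cu couple is the cathode, so E°_cell = 0.34 V; n = 2.
[H⁺] = 10^(−0.94) = 0.11 M, and Q = [H⁺]^2 / ([Cu²⁺]·P(H₂)) = 136.
E = E° − (0.0592/2) log Q = 0.34 − (0.0592/2)(2.135) = 0.277 V.

0.28 V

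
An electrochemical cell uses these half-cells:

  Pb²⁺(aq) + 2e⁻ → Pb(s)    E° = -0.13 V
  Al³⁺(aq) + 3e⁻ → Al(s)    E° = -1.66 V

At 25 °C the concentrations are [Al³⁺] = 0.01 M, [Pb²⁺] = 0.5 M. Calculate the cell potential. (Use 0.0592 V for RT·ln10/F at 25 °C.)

1.56 V

The Pb²⁺/Pb couple has the higher reduction potential and acts as the cathode, so E°_cell = -0.13 − (-1.66) = 1.53 V.
Balancing electrons gives n = 6; the reaction quotient is Q = [Al³⁺]^2/[Pb²⁺]^3 = 8 × 10^-4.
At 25 °C, E = E° − (0.0592/n) log Q = 1.53 − (0.0592/6)(-3.097) = 1.530 + 0.031 = 1.561 V.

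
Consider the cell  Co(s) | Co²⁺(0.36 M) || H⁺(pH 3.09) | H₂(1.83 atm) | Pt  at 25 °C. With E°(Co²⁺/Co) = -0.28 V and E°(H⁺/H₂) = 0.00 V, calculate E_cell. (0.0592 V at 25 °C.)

The hydrogen couple is the cathode, so E°_cell = 0.28 V; n = 2.
[H⁺] = 10^(−3.09) = 8.1 × 10^-4 M, and Q = [Co²⁺]·P(H₂) / [H⁺]^2 = 9.97 × 10^5.
E = E° − (0.0592/2) log Q = 0.28 − (0.0592/2)(5.999) = 0.102 V.

0.10 V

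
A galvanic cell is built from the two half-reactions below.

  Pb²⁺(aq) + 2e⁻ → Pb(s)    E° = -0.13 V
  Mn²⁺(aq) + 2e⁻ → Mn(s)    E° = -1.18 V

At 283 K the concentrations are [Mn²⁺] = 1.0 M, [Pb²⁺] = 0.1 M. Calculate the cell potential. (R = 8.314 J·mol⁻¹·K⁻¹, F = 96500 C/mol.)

1.02 V

The Pb²⁺/Pb couple has the higher reduction potential and acts as the cathode, so E°_cell = -0.13 − (-1.18) = 1.05 V.
Balancing electrons gives n = 2; the reaction quotient is Q = [Mn²⁺]/[Pb²⁺] = 10.0.
E = E° − (RT/nF) ln Q = 1.05 − (8.314×283)/(2×96500) × (2.303) = 1.050 − 0.028 = 1.022 V.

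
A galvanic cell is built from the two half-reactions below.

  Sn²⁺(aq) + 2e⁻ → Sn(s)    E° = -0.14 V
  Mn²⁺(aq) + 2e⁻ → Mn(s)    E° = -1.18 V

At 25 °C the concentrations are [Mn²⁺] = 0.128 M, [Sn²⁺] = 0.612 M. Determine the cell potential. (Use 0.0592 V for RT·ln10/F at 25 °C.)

1.06 V

The Sn²⁺/Sn couple has the higher reduction potential and acts as the cathode, so E°_cell = -0.14 − (-1.18) = 1.04 V.
Balancing electrons gives n = 2; the reaction quotient is Q = [Mn²⁺]/[Sn²⁺] = 0.209.
At 25 °C, E = E° − (0.0592/n) log Q = 1.04 − (0.0592/2)(-0.680) = 1.040 + 0.020 = 1.060 V.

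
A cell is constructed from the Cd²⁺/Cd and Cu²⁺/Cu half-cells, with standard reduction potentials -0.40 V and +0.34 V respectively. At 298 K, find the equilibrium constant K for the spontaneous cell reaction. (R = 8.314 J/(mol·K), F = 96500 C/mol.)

E°_cell = +0.34 − (-0.40) = 0.74 V, with n = 2 electrons transferred.
At equilibrium E = 0, so the Nernst equation gives ln K = nFE°/RT = (2)(96500)(0.74)/((8.314)(298)) = 57.65.
K = e^57.65 = 1.1 × 10^25.

1.1 × 10^25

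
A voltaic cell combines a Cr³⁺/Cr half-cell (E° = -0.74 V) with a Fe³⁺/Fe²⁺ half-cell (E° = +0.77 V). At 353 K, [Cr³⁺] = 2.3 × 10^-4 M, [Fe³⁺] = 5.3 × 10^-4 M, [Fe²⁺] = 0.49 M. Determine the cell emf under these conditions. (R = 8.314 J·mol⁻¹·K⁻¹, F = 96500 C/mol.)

1.39 V

The Fe³⁺/Fe²⁺ couple has the higher reduction potential and acts as the cathode, so E°_cell = +0.77 − (-0.74) = 1.51 V.
Balancing electrons gives n = 3; the reaction quotient is Q = [Cr³⁺]·[Fe²⁺]^3/[Fe³⁺]^3 = 1.82 × 10^5.
E = E° − (RT/nF) ln Q = 1.51 − (8.314×353)/(3×96500) × (12.110) = 1.510 − 0.123 = 1.387 V.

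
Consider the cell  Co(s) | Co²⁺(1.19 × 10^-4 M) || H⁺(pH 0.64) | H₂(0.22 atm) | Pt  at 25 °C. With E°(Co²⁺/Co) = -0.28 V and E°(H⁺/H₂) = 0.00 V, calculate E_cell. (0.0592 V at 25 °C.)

0.38 V

The hydrogen couple is the cathode, so E°_cell = 0.28 V; n = 2.
[H⁺] = 10^(−0.64) = 0.23 M, and Q = [Co²⁺]·P(H₂) / [H⁺]^2 = 4.99 × 10^-4.
E = E° − (0.0592/2) log Q = 0.28 − (0.0592/2)(-3.302) = 0.378 V.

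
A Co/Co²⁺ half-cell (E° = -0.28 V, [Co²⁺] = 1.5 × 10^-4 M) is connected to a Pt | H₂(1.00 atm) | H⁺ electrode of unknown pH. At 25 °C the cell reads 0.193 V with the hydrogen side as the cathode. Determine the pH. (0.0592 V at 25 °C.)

pH = 3.38

E°_cell = 0.28 V and n = 2.
log Q = n(E° − E)/0.0592 = 2×(0.28 − 0.193)/0.0592 = 2.939.
With Q = [Co²⁺]·P(H₂) / [H⁺]^2, solving for [H⁺] gives log[H⁺] = -3.382, so pH = 3.38.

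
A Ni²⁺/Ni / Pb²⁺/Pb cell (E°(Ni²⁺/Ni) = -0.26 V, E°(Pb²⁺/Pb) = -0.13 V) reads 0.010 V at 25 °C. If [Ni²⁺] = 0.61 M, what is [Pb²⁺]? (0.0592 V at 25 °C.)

From the Nernst equation, log Q = n(E° − E)/0.0592 = 2(0.13 − 0.010)/0.0592 = 4.054, so Q = 1.13 × 10^4.
With Q = [Ni²⁺]/[Pb²⁺] and the known concentrations, [Pb²⁺] in the denominator gives [Pb²⁺] = 5.4 × 10^-5 M.

5.4 × 10^-5 M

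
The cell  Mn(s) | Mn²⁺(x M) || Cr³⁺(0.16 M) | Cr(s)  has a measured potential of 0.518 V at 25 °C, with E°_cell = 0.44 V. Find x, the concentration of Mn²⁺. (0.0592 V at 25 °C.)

6.8 × 10^-4 M

From the Nernst equation, log Q = n(E° − E)/0.0592 = 6(0.44 − 0.518)/0.0592 = -7.905, so Q = 1.24 × 10^-8.
With Q = [Mn²⁺]^3/[Cr³⁺]^2 and the known concentrations, [Mn²⁺]^3 in the numerator gives [Mn²⁺] = 6.8 × 10^-4 M.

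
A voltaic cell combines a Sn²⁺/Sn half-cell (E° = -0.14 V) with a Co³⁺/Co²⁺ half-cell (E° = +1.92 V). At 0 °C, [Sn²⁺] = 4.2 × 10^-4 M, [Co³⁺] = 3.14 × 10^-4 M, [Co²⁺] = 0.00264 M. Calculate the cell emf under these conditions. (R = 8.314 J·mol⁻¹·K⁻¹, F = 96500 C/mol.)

The Co³⁺/Co²⁺ couple has the higher reduction potential and acts as the cathode, so E°_cell = +1.92 − (-0.14) = 2.06 V.
Balancing electrons gives n = 2; the reaction quotient is Q = [Sn²⁺]·[Co²⁺]^2/[Co³⁺]^2 = 0.0297.
E = E° − (RT/nF) ln Q = 2.06 − (8.314×273)/(2×96500) × (-3.517) = 2.060 + 0.041 = 2.101 V.

2.10 V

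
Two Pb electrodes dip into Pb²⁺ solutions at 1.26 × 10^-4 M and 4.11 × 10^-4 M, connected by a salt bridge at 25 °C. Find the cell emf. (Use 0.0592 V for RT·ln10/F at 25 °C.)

Both half-cells are Pb²⁺/Pb, so E°_cell = 0. The concentrated side is the cathode; the cell reaction moves Pb²⁺ from high to low concentration with n = 2.
Q = [Pb²⁺]_dilute/[Pb²⁺]_conc = 1.26 × 10^-4/4.11 × 10^-4 = 0.307.
E = 0 − (0.0592/2) log Q = −(0.0592/2)(-0.513) = 0.0152 V.

0.015 V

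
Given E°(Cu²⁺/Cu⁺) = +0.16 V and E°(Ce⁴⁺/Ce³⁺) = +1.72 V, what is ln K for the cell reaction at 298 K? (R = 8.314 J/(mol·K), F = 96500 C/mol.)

E°_cell = +1.72 − (+0.16) = 1.56 V, with n = 1 electron transferred.
At equilibrium E = 0, so the Nernst equation gives ln K = nFE°/RT = (1)(96500)(1.56)/((8.314)(298)) = 60.76.

ln K = 60.8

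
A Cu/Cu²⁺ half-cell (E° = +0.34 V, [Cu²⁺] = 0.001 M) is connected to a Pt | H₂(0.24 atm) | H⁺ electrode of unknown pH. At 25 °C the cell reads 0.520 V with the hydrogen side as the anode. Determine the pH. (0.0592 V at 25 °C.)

E°_cell = 0.34 V and n = 2.
log Q = n(E° − E)/0.0592 = 2×(0.34 − 0.520)/0.0592 = -6.081.
With Q = [H⁺]^2 / ([Cu²⁺]·P(H₂)), solving for [H⁺] gives log[H⁺] = -4.850, so pH = 4.85.

pH = 4.85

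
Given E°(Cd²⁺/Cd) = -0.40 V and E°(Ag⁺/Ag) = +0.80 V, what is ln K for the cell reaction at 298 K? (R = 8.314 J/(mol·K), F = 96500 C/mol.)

ln K = 93.5

E°_cell = +0.80 − (-0.40) = 1.20 V, with n = 2 electrons transferred.
At equilibrium E = 0, so the Nernst equation gives ln K = nFE°/RT = (2)(96500)(1.20)/((8.314)(298)) = 93.48.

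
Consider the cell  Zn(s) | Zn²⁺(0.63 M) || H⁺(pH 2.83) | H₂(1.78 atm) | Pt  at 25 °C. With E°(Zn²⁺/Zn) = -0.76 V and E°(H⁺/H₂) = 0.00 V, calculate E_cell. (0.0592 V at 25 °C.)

0.59 V

The hydrogen couple is the cathode, so E°_cell = 0.76 V; n = 2.
[H⁺] = 10^(−2.83) = 0.0015 M, and Q = [Zn²⁺]·P(H₂) / [H⁺]^2 = 5.13 × 10^5.
E = E° − (0.0592/2) log Q = 0.76 − (0.0592/2)(5.710) = 0.591 V.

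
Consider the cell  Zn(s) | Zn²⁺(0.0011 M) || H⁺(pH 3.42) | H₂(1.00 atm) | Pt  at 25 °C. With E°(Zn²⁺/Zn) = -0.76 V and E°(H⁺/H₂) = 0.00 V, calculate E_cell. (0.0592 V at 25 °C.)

0.65 V

The hydrogen couple is the cathode, so E°_cell = 0.76 V; n = 2.
[H⁺] = 10^(−3.42) = 3.8 × 10^-4 M, and Q = [Zn²⁺]·P(H₂) / [H⁺]^2 = 7610.
E = E° − (0.0592/2) log Q = 0.76 − (0.0592/2)(3.881) = 0.645 V.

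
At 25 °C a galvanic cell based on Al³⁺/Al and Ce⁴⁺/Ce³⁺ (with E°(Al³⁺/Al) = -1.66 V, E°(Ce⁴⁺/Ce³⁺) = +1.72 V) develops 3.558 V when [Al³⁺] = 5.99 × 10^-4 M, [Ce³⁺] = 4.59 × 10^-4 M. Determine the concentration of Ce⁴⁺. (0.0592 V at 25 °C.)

0.039 M

From the Nernst equation, log Q = n(E° − E)/0.0592 = 3(3.38 − 3.558)/0.0592 = -9.020, so Q = 9.54 × 10^-10.
With Q = [Al³⁺]·[Ce³⁺]^3/[Ce⁴⁺]^3 and the known concentrations, [Ce⁴⁺]^3 in the denominator gives [Ce⁴⁺] = 0.039 M.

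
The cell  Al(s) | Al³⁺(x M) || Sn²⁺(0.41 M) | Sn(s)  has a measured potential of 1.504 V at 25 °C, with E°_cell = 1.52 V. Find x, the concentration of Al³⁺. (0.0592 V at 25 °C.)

From the Nernst equation, log Q = n(E° − E)/0.0592 = 6(1.52 − 1.504)/0.0592 = 1.622, so Q = 41.8.
With Q = [Al³⁺]^2/[Sn²⁺]^3 and the known concentrations, [Al³⁺]^2 in the numerator gives [Al³⁺] = 1.7 M.

1.7 M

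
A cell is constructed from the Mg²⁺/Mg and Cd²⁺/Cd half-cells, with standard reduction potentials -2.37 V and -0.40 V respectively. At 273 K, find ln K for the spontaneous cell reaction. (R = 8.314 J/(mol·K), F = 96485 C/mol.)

E°_cell = -0.40 − (-2.37) = 1.97 V, with n = 2 electrons transferred.
At equilibrium E = 0, so the Nernst equation gives ln K = nFE°/RT = (2)(96485)(1.97)/((8.314)(273)) = 167.49.

ln K = 167.5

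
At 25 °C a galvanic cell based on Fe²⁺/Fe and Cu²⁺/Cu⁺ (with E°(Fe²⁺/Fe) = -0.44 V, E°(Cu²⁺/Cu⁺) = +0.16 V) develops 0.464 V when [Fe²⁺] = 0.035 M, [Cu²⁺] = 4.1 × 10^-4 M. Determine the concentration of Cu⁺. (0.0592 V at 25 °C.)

0.43 M

From the Nernst equation, log Q = n(E° − E)/0.0592 = 2(0.60 − 0.464)/0.0592 = 4.595, so Q = 3.93 × 10^4.
With Q = [Fe²⁺]·[Cu⁺]^2/[Cu²⁺]^2 and the known concentrations, [Cu⁺]^2 in the numerator gives [Cu⁺] = 0.43 M.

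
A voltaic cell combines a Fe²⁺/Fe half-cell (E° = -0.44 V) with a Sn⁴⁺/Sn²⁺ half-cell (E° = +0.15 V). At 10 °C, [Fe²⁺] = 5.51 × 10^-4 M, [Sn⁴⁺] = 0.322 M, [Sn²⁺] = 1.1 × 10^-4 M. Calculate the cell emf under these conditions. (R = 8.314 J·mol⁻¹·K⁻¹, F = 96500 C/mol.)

0.779 V

The Sn⁴⁺/Sn²⁺ couple has the higher reduction potential and acts as the cathode, so E°_cell = +0.15 − (-0.44) = 0.59 V.
Balancing electrons gives n = 2; the reaction quotient is Q = [Fe²⁺]·[Sn²⁺]/[Sn⁴⁺] = 1.88 × 10^-7.
E = E° − (RT/nF) ln Q = 0.59 − (8.314×283)/(2×96500) × (-15.486) = 0.590 + 0.189 = 0.779 V.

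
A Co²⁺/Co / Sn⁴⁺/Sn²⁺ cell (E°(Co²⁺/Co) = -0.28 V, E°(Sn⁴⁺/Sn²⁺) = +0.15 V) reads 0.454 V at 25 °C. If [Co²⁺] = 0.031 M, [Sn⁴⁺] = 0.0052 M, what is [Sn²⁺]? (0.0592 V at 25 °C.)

0.026 M

From the Nernst equation, log Q = n(E° − E)/0.0592 = 2(0.43 − 0.454)/0.0592 = -0.811, so Q = 0.155.
With Q = [Co²⁺]·[Sn²⁺]/[Sn⁴⁺] and the known concentrations, [Sn²⁺] in the numerator gives [Sn²⁺] = 0.026 M.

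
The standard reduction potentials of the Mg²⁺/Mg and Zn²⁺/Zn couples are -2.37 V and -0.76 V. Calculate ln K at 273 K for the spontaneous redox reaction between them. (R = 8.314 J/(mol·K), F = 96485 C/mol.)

E°_cell = -0.76 − (-2.37) = 1.61 V, with n = 2 electrons transferred.
At equilibrium E = 0, so the Nernst equation gives ln K = nFE°/RT = (2)(96485)(1.61)/((8.314)(273)) = 136.88.

ln K = 136.9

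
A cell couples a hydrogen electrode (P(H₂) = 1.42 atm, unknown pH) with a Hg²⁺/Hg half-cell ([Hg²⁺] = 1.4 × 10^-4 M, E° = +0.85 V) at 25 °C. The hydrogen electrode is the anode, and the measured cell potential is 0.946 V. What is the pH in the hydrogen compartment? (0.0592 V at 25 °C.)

pH = 3.47

E°_cell = 0.85 V and n = 2.
log Q = n(E° − E)/0.0592 = 2×(0.85 − 0.946)/0.0592 = -3.243.
With Q = [H⁺]^2 / ([Hg²⁺]·P(H₂)), solving for [H⁺] gives log[H⁺] = -3.472, so pH = 3.47.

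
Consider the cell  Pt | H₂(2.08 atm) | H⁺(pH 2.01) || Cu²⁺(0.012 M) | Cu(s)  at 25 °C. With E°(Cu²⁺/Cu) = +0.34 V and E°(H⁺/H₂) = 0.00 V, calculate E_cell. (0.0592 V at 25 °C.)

0.41 V

The Cu²⁺/Cu couple is the cathode, so E°_cell = 0.34 V; n = 2.
[H⁺] = 10^(−2.01) = 0.0098 M, and Q = [H⁺]^2 / ([Cu²⁺]·P(H₂)) = 0.00383.
E = E° − (0.0592/2) log Q = 0.34 − (0.0592/2)(-2.417) = 0.412 V.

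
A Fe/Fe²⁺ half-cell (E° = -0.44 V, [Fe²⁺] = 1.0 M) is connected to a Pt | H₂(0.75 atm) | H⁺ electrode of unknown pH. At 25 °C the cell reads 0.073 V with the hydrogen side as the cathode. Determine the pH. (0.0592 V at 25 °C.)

E°_cell = 0.44 V and n = 2.
log Q = n(E° − E)/0.0592 = 2×(0.44 − 0.073)/0.0592 = 12.399.
With Q = [Fe²⁺]·P(H₂) / [H⁺]^2, solving for [H⁺] gives log[H⁺] = -6.262, so pH = 6.26.

pH = 6.26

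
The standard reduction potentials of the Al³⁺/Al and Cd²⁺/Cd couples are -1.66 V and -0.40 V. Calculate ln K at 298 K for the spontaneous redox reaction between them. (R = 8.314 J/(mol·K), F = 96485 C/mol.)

E°_cell = -0.40 − (-1.66) = 1.26 V, with n = 6 electrons transferred.
At equilibrium E = 0, so the Nernst equation gives ln K = nFE°/RT = (6)(96485)(1.26)/((8.314)(298)) = 294.41.

ln K = 294.4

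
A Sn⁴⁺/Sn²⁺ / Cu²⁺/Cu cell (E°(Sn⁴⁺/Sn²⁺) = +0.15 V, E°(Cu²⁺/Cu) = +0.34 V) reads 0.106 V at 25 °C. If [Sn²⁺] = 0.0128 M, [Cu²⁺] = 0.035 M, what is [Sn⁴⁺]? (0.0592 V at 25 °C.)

0.31 M

From the Nernst equation, log Q = n(E° − E)/0.0592 = 2(0.19 − 0.106)/0.0592 = 2.838, so Q = 688.
With Q = [Sn⁴⁺]/([Sn²⁺]·[Cu²⁺]) and the known concentrations, [Sn⁴⁺] in the numerator gives [Sn⁴⁺] = 0.31 M.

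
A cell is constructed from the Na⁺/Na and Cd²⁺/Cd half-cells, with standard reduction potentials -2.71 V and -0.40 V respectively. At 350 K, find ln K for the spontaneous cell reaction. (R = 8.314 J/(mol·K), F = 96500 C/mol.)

E°_cell = -0.40 − (-2.71) = 2.31 V, with n = 2 electrons transferred.
At equilibrium E = 0, so the Nernst equation gives ln K = nFE°/RT = (2)(96500)(2.31)/((8.314)(350)) = 153.21.

ln K = 153.2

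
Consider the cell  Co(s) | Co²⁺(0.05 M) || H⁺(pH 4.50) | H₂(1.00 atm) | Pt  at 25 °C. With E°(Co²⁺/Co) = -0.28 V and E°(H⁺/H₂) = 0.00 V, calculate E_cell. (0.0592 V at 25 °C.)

0.052 V

The hydrogen couple is the cathode, so E°_cell = 0.28 V; n = 2.
[H⁺] = 10^(−4.50) = 3.2 × 10^-5 M, and Q = [Co²⁺]·P(H₂) / [H⁺]^2 = 5 × 10^7.
E = E° − (0.0592/2) log Q = 0.28 − (0.0592/2)(7.699) = 0.052 V.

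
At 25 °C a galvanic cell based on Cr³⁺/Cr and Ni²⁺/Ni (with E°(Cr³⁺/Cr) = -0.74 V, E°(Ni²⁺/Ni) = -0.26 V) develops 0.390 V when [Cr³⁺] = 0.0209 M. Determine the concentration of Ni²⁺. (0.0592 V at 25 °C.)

6.9 × 10^-5 M

From the Nernst equation, log Q = n(E° − E)/0.0592 = 6(0.48 − 0.390)/0.0592 = 9.122, so Q = 1.32 × 10^9.
With Q = [Cr³⁺]^2/[Ni²⁺]^3 and the known concentrations, [Ni²⁺]^3 in the denominator gives [Ni²⁺] = 6.9 × 10^-5 M.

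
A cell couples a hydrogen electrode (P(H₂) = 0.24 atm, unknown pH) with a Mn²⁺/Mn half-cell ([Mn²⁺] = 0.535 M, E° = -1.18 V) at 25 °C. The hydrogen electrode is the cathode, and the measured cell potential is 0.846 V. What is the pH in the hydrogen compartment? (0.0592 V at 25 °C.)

E°_cell = 1.18 V and n = 2.
log Q = n(E° − E)/0.0592 = 2×(1.18 − 0.846)/0.0592 = 11.284.
With Q = [Mn²⁺]·P(H₂) / [H⁺]^2, solving for [H⁺] gives log[H⁺] = -6.088, so pH = 6.09.

pH = 6.09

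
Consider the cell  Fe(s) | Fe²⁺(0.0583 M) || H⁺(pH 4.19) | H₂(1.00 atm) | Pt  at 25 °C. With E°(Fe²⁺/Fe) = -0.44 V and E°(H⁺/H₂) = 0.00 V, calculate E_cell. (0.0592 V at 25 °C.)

The hydrogen couple is the cathode, so E°_cell = 0.44 V; n = 2.
[H⁺] = 10^(−4.19) = 6.5 × 10^-5 M, and Q = [Fe²⁺]·P(H₂) / [H⁺]^2 = 1.4 × 10^7.
E = E° − (0.0592/2) log Q = 0.44 − (0.0592/2)(7.146) = 0.228 V.

0.23 V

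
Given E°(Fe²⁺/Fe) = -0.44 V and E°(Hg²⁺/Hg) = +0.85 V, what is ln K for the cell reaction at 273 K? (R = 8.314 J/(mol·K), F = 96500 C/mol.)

ln K = 109.7

E°_cell = +0.85 − (-0.44) = 1.29 V, with n = 2 electrons transferred.
At equilibrium E = 0, so the Nernst equation gives ln K = nFE°/RT = (2)(96500)(1.29)/((8.314)(273)) = 109.69.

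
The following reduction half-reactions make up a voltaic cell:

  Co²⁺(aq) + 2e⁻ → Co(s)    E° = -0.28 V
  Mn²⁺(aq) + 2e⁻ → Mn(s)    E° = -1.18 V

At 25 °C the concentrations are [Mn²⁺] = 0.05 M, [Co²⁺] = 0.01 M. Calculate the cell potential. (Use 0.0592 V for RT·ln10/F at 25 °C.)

The Co²⁺/Co couple has the higher reduction potential and acts as the cathode, so E°_cell = -0.28 − (-1.18) = 0.90 V.
Balancing electrons gives n = 2; the reaction quotient is Q = [Mn²⁺]/[Co²⁺] = 5.00.
At 25 °C, E = E° − (0.0592/n) log Q = 0.90 − (0.0592/2)(0.699) = 0.900 − 0.021 = 0.879 V.

0.879 V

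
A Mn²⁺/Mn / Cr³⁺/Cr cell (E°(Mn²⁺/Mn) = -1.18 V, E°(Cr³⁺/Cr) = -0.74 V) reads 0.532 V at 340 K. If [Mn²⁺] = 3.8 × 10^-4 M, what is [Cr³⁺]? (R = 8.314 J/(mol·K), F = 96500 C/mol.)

From the Nernst equation, ln Q = nF(E° − E)/RT = 6×96500×(0.44 − 0.532)/(8.314×340) = -18.844, so Q = 6.55 × 10^-9.
With Q = [Mn²⁺]^3/[Cr³⁺]^2 and the known concentrations, [Cr³⁺]^2 in the denominator gives [Cr³⁺] = 0.092 M.

0.092 M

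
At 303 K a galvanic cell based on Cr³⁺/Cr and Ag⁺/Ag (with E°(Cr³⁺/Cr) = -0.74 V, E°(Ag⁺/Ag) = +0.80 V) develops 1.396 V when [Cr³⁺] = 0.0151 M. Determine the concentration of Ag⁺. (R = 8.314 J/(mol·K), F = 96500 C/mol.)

From the Nernst equation, ln Q = nF(E° − E)/RT = 3×96500×(1.54 − 1.396)/(8.314×303) = 16.548, so Q = 1.54 × 10^7.
With Q = [Cr³⁺]/[Ag⁺]^3 and the known concentrations, [Ag⁺]^3 in the denominator gives [Ag⁺] = 9.9 × 10^-4 M.

9.9 × 10^-4 M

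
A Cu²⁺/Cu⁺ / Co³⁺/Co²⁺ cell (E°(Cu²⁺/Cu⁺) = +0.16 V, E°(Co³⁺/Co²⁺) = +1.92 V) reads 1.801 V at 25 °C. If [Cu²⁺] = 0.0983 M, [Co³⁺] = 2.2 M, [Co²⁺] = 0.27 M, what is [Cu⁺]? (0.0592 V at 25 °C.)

0.059 M

From the Nernst equation, log Q = n(E° − E)/0.0592 = 1(1.76 − 1.801)/0.0592 = -0.693, so Q = 0.203.
With Q = [Cu²⁺]·[Co²⁺]/([Cu⁺]·[Co³⁺]) and the known concentrations, [Cu⁺] in the denominator gives [Cu⁺] = 0.059 M.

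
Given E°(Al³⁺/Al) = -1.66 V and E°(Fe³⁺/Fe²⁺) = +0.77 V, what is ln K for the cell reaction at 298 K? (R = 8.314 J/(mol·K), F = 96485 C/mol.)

E°_cell = +0.77 − (-1.66) = 2.43 V, with n = 3 electrons transferred.
At equilibrium E = 0, so the Nernst equation gives ln K = nFE°/RT = (3)(96485)(2.43)/((8.314)(298)) = 283.90.

ln K = 283.9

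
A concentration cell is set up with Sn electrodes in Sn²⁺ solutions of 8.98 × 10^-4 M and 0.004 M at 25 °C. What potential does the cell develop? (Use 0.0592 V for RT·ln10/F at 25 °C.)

Both half-cells are Sn²⁺/Sn, so E°_cell = 0. The concentrated side is the cathode; the cell reaction moves Sn²⁺ from high to low concentration with n = 2.
Q = [Sn²⁺]_dilute/[Sn²⁺]_conc = 8.98 × 10^-4/0.004 = 0.225.
E = 0 − (0.0592/2) log Q = −(0.0592/2)(-0.649) = 0.0192 V.

0.019 V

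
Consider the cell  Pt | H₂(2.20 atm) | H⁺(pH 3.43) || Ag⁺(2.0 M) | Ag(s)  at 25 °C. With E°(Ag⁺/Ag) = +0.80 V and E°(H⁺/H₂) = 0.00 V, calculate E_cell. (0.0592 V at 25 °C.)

1.03 V

The Ag⁺/Ag couple is the cathode, so E°_cell = 0.80 V; n = 2.
[H⁺] = 10^(−3.43) = 3.7 × 10^-4 M, and Q = [H⁺]^2 / ([Ag⁺]^2·P(H₂)) = 1.57 × 10^-8.
E = E° − (0.0592/2) log Q = 0.80 − (0.0592/2)(-7.804) = 1.031 V.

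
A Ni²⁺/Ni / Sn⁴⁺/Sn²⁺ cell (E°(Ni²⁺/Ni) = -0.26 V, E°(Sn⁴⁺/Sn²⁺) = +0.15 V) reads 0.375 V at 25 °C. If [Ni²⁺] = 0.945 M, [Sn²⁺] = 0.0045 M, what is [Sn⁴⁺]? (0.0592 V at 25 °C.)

2.8 × 10^-4 M

From the Nernst equation, log Q = n(E° − E)/0.0592 = 2(0.41 − 0.375)/0.0592 = 1.182, so Q = 15.2.
With Q = [Ni²⁺]·[Sn²⁺]/[Sn⁴⁺] and the known concentrations, [Sn⁴⁺] in the denominator gives [Sn⁴⁺] = 2.8 × 10^-4 M.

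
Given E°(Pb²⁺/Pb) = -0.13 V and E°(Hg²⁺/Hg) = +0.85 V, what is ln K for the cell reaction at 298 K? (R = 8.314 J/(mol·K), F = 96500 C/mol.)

ln K = 76.3

E°_cell = +0.85 − (-0.13) = 0.98 V, with n = 2 electrons transferred.
At equilibrium E = 0, so the Nernst equation gives ln K = nFE°/RT = (2)(96500)(0.98)/((8.314)(298)) = 76.34.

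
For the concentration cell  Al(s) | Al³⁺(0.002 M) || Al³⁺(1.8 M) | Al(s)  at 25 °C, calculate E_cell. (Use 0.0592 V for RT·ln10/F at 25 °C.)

0.058 V

Both half-cells are Al³⁺/Al, so E°_cell = 0. The concentrated side is the cathode; the cell reaction moves Al³⁺ from high to low concentration with n = 3.
Q = [Al³⁺]_dilute/[Al³⁺]_conc = 0.002/1.8 = 0.00111.
E = 0 − (0.0592/3) log Q = −(0.0592/3)(-2.954) = 0.0583 V.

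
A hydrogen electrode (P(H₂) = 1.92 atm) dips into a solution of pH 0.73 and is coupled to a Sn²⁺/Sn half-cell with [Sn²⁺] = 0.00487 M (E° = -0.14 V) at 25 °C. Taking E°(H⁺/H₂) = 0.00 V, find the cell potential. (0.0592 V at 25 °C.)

The hydrogen couple is the cathode, so E°_cell = 0.14 V; n = 2.
[H⁺] = 10^(−0.73) = 0.19 M, and Q = [Sn²⁺]·P(H₂) / [H⁺]^2 = 0.270.
E = E° − (0.0592/2) log Q = 0.14 − (0.0592/2)(-0.569) = 0.157 V.

0.16 V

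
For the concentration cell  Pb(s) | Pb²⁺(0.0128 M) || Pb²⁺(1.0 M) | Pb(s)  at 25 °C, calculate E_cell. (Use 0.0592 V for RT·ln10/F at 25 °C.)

0.056 V

Both half-cells are Pb²⁺/Pb, so E°_cell = 0. The concentrated side is the cathode; the cell reaction moves Pb²⁺ from high to low concentration with n = 2.
Q = [Pb²⁺]_dilute/[Pb²⁺]_conc = 0.0128/1.0 = 0.0128.
E = 0 − (0.0592/2) log Q = −(0.0592/2)(-1.893) = 0.0560 V.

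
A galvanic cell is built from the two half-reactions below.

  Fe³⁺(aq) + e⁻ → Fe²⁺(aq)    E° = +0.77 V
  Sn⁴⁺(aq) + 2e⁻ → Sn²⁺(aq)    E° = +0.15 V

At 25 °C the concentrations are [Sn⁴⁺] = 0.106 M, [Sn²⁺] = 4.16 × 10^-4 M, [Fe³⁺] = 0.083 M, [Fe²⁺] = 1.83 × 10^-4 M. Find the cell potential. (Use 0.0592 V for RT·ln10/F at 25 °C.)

The Fe³⁺/Fe²⁺ couple has the higher reduction potential and acts as the cathode, so E°_cell = +0.77 − (+0.15) = 0.62 V.
Balancing electrons gives n = 2; the reaction quotient is Q = [Sn⁴⁺]·[Fe²⁺]^2/([Sn²⁺]·[Fe³⁺]^2) = 0.00124.
At 25 °C, E = E° − (0.0592/n) log Q = 0.62 − (0.0592/2)(-2.907) = 0.620 + 0.086 = 0.706 V.

0.706 V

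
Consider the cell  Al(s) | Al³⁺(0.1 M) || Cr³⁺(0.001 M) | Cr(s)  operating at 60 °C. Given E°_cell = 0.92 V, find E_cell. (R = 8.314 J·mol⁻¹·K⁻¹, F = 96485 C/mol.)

0.876 V

Balancing electrons gives n = 3; the reaction quotient is Q = [Al³⁺]/[Cr³⁺] = 100.
E = E° − (RT/nF) ln Q = 0.92 − (8.314×333)/(3×96485) × (4.605) = 0.920 − 0.044 = 0.876 V.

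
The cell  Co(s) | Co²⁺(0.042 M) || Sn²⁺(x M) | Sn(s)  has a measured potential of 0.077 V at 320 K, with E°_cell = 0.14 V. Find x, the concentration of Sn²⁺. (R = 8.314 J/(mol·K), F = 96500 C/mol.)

From the Nernst equation, ln Q = nF(E° − E)/RT = 2×96500×(0.14 − 0.077)/(8.314×320) = 4.570, so Q = 96.6.
With Q = [Co²⁺]/[Sn²⁺] and the known concentrations, [Sn²⁺] in the denominator gives [Sn²⁺] = 4.3 × 10^-4 M.

4.3 × 10^-4 M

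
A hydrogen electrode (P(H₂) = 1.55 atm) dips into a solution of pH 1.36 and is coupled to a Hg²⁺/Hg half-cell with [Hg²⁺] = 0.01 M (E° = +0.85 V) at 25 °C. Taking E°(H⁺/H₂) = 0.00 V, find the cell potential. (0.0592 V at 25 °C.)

0.88 V

The Hg²⁺/Hg couple is the cathode, so E°_cell = 0.85 V; n = 2.
[H⁺] = 10^(−1.36) = 0.044 M, and Q = [H⁺]^2 / ([Hg²⁺]·P(H₂)) = 0.123.
E = E° − (0.0592/2) log Q = 0.85 − (0.0592/2)(-0.910) = 0.877 V.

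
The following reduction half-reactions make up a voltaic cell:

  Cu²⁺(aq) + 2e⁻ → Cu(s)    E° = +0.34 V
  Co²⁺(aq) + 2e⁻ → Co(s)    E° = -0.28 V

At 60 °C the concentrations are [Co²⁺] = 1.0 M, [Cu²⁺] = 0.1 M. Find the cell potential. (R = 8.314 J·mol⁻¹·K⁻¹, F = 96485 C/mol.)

0.587 V

The Cu²⁺/Cu couple has the higher reduction potential and acts as the cathode, so E°_cell = +0.34 − (-0.28) = 0.62 V.
Balancing electrons gives n = 2; the reaction quotient is Q = [Co²⁺]/[Cu²⁺] = 10.0.
E = E° − (RT/nF) ln Q = 0.62 − (8.314×333)/(2×96485) × (2.303) = 0.620 − 0.033 = 0.587 V.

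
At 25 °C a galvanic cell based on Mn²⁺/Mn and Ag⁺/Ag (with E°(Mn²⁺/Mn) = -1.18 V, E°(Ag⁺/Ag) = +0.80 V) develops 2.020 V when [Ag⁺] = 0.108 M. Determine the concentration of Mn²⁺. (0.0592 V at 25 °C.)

5.2 × 10^-4 M

From the Nernst equation, log Q = n(E° − E)/0.0592 = 2(1.98 − 2.020)/0.0592 = -1.351, so Q = 0.0445.
With Q = [Mn²⁺]/[Ag⁺]^2 and the known concentrations, [Mn²⁺] in the numerator gives [Mn²⁺] = 5.2 × 10^-4 M.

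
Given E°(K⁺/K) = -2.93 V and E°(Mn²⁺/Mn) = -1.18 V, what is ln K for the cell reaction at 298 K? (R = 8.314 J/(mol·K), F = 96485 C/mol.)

ln K = 136.3

E°_cell = -1.18 − (-2.93) = 1.75 V, with n = 2 electrons transferred.
At equilibrium E = 0, so the Nernst equation gives ln K = nFE°/RT = (2)(96485)(1.75)/((8.314)(298)) = 136.30.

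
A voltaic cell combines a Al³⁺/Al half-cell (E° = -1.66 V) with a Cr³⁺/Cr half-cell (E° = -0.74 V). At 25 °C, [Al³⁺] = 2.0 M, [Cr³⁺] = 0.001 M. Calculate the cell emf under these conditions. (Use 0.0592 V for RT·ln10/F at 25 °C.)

0.855 V

The Cr³⁺/Cr couple has the higher reduction potential and acts as the cathode, so E°_cell = -0.74 − (-1.66) = 0.92 V.
Balancing electrons gives n = 3; the reaction quotient is Q = [Al³⁺]/[Cr³⁺] = 2000.
At 25 °C, E = E° − (0.0592/n) log Q = 0.92 − (0.0592/3)(3.301) = 0.920 − 0.065 = 0.855 V.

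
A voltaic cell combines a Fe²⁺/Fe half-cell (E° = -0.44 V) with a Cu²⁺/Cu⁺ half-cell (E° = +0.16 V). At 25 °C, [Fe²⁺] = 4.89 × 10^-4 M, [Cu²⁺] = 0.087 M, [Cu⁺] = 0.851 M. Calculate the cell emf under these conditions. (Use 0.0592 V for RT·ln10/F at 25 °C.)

The Cu²⁺/Cu⁺ couple has the higher reduction potential and acts as the cathode, so E°_cell = +0.16 − (-0.44) = 0.60 V.
Balancing electrons gives n = 2; the reaction quotient is Q = [Fe²⁺]·[Cu⁺]^2/[Cu²⁺]^2 = 0.0468.
At 25 °C, E = E° − (0.0592/n) log Q = 0.60 − (0.0592/2)(-1.330) = 0.600 + 0.039 = 0.639 V.

0.639 V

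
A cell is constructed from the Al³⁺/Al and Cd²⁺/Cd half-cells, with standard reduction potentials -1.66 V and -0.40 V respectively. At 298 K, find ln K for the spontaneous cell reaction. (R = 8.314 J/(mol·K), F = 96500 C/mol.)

ln K = 294.5

E°_cell = -0.40 − (-1.66) = 1.26 V, with n = 6 electrons transferred.
At equilibrium E = 0, so the Nernst equation gives ln K = nFE°/RT = (6)(96500)(1.26)/((8.314)(298)) = 294.46.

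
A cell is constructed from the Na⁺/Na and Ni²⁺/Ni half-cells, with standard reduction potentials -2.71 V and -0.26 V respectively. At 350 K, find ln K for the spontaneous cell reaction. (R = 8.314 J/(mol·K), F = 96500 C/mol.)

E°_cell = -0.26 − (-2.71) = 2.45 V, with n = 2 electrons transferred.
At equilibrium E = 0, so the Nernst equation gives ln K = nFE°/RT = (2)(96500)(2.45)/((8.314)(350)) = 162.50.

ln K = 162.5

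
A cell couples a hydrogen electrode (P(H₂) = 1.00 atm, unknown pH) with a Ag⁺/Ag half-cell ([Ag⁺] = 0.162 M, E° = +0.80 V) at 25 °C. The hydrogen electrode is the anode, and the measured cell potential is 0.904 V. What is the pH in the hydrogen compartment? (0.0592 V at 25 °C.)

pH = 2.55

E°_cell = 0.80 V and n = 2.
log Q = n(E° − E)/0.0592 = 2×(0.80 − 0.904)/0.0592 = -3.514.
With Q = [H⁺]^2 / ([Ag⁺]^2·P(H₂)), solving for [H⁺] gives log[H⁺] = -2.547, so pH = 2.55.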